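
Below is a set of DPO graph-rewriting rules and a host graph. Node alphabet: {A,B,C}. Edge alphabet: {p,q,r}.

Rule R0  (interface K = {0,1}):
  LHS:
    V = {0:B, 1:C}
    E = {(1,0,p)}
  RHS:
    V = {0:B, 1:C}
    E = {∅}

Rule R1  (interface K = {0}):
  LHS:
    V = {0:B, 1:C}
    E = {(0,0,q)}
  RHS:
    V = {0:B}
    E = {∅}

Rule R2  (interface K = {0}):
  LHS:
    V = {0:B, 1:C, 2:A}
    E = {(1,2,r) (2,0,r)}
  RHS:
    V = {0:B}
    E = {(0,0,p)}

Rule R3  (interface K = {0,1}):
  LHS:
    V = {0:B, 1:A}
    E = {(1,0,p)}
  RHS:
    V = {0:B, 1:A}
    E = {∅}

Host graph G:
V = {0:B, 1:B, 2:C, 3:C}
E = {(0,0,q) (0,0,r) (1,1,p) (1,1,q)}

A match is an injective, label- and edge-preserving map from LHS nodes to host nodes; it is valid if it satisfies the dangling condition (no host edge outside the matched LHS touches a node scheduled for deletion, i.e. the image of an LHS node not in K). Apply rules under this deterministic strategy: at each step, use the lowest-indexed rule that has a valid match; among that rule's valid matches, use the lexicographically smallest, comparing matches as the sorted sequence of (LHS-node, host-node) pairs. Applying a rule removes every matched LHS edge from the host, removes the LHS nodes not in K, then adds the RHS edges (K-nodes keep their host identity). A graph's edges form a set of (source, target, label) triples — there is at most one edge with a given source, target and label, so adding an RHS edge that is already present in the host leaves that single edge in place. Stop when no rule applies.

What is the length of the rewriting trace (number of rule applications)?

Answer: 2

Rewrite trace:
initial: |V|=4 |E|=4  E = 0-q->0 0-r->0 1-p->1 1-q->1
step 1: apply R1 at {0↦0, 1↦2}  → |V|=3 |E|=3  E = 0-r->0 1-p->1 1-q->1
step 2: apply R1 at {0↦1, 1↦3}  → |V|=2 |E|=2  E = 0-r->0 1-p->1
final graph: no rule applies after step 2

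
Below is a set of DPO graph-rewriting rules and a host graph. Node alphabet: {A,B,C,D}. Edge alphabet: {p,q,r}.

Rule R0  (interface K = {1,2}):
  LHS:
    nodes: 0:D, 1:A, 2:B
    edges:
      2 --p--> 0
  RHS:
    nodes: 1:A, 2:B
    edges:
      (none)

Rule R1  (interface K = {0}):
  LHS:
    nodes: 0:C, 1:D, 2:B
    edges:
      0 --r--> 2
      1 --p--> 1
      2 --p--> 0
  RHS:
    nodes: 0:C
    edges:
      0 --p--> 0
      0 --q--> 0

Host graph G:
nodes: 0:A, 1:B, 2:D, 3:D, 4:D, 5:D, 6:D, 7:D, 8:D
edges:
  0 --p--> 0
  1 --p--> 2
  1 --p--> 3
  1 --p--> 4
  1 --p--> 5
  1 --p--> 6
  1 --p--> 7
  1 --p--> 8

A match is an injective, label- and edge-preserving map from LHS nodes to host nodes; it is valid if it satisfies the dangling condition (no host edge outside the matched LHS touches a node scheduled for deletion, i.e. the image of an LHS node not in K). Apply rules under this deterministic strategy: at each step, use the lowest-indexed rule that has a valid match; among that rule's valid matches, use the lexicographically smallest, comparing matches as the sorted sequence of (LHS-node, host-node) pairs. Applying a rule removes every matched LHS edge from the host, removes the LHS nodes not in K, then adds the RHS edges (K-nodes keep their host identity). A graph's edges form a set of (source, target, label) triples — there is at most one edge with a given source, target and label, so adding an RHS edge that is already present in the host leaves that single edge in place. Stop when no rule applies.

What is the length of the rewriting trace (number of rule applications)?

[0] host  ⇒  9 nodes, 8 edges  {0-p->0 1-p->2 1-p->3 1-p->4 1-p->5 1-p->6 1-p->7 1-p->8}
[1] R0 @ {0↦2, 1↦0, 2↦1}  ⇒  8 nodes, 7 edges  {0-p->0 1-p->3 1-p->4 1-p->5 1-p->6 1-p->7 1-p->8}
[2] R0 @ {0↦3, 1↦0, 2↦1}  ⇒  7 nodes, 6 edges  {0-p->0 1-p->4 1-p->5 1-p->6 1-p->7 1-p->8}
[3] R0 @ {0↦4, 1↦0, 2↦1}  ⇒  6 nodes, 5 edges  {0-p->0 1-p->5 1-p->6 1-p->7 1-p->8}
[4] R0 @ {0↦5, 1↦0, 2↦1}  ⇒  5 nodes, 4 edges  {0-p->0 1-p->6 1-p->7 1-p->8}
[5] R0 @ {0↦6, 1↦0, 2↦1}  ⇒  4 nodes, 3 edges  {0-p->0 1-p->7 1-p->8}
[6] R0 @ {0↦7, 1↦0, 2↦1}  ⇒  3 nodes, 2 edges  {0-p->0 1-p->8}
[7] R0 @ {0↦8, 1↦0, 2↦1}  ⇒  2 nodes, 1 edges  {0-p->0}
normal form: no rule applies after step 7

Answer: 7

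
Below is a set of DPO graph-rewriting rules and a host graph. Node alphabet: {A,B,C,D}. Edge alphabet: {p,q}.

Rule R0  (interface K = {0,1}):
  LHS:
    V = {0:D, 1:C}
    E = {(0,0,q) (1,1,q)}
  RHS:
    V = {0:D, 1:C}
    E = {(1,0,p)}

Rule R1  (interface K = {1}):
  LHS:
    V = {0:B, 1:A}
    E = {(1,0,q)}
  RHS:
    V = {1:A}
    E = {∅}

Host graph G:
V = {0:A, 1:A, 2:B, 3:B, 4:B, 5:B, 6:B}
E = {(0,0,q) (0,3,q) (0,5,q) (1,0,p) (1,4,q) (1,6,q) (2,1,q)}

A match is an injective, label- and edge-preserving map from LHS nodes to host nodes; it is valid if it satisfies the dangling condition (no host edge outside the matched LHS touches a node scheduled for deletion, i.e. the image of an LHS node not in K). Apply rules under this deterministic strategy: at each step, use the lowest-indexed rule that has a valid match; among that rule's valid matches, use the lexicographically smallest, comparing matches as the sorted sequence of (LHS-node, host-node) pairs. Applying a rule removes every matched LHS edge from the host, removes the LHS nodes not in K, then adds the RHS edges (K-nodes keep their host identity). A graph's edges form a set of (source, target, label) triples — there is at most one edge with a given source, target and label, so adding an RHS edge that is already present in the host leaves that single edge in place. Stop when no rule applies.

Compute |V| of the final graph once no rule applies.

Answer: 3

Steps:
[0] host  ⇒  7 nodes, 7 edges  {0-q->0 0-q->3 0-q->5 1-p->0 1-q->4 1-q->6 2-q->1}
[1] R1 @ {0↦3, 1↦0}  ⇒  6 nodes, 6 edges  {0-q->0 0-q->5 1-p->0 1-q->4 1-q->6 2-q->1}
[2] R1 @ {0↦4, 1↦1}  ⇒  5 nodes, 5 edges  {0-q->0 0-q->5 1-p->0 1-q->6 2-q->1}
[3] R1 @ {0↦5, 1↦0}  ⇒  4 nodes, 4 edges  {0-q->0 1-p->0 1-q->6 2-q->1}
[4] R1 @ {0↦6, 1↦1}  ⇒  3 nodes, 3 edges  {0-q->0 1-p->0 2-q->1}
halt: no rule applies after step 4
NF nodes: {0:A, 1:A, 2:B}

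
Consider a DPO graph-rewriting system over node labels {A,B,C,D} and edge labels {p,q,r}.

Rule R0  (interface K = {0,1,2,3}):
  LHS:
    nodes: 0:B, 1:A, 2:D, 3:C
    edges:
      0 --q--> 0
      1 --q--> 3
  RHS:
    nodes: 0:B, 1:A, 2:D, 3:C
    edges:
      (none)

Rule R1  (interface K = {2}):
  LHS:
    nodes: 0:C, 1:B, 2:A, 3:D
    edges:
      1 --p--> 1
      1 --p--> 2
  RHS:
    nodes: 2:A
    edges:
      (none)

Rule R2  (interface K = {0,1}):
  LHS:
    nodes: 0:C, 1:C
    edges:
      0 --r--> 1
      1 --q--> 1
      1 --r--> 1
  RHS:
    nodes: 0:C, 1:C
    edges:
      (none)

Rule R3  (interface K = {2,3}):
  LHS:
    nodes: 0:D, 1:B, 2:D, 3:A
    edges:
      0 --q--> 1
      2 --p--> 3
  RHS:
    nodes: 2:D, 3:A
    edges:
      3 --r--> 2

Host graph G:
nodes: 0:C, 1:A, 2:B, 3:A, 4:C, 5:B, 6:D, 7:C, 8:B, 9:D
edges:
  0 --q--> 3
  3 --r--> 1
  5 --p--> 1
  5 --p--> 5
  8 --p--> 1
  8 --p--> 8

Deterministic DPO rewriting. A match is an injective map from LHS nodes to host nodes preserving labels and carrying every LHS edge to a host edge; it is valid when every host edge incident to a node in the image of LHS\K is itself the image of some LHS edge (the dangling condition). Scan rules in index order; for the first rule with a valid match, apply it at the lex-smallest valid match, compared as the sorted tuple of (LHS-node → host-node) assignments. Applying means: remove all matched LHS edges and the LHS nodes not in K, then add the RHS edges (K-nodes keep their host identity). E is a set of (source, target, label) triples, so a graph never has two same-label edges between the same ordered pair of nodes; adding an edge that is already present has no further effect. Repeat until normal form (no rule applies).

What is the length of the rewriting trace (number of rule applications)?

Answer: 2

Steps:
[0] host  ⇒  10 nodes, 6 edges  {0-q->3 3-r->1 5-p->1 5-p->5 8-p->1 8-p->8}
[1] R1 @ {0↦4, 1↦5, 2↦1, 3↦6}  ⇒  7 nodes, 4 edges  {0-q->3 3-r->1 8-p->1 8-p->8}
[2] R1 @ {0↦7, 1↦8, 2↦1, 3↦9}  ⇒  4 nodes, 2 edges  {0-q->3 3-r->1}
final graph: no rule applies after step 2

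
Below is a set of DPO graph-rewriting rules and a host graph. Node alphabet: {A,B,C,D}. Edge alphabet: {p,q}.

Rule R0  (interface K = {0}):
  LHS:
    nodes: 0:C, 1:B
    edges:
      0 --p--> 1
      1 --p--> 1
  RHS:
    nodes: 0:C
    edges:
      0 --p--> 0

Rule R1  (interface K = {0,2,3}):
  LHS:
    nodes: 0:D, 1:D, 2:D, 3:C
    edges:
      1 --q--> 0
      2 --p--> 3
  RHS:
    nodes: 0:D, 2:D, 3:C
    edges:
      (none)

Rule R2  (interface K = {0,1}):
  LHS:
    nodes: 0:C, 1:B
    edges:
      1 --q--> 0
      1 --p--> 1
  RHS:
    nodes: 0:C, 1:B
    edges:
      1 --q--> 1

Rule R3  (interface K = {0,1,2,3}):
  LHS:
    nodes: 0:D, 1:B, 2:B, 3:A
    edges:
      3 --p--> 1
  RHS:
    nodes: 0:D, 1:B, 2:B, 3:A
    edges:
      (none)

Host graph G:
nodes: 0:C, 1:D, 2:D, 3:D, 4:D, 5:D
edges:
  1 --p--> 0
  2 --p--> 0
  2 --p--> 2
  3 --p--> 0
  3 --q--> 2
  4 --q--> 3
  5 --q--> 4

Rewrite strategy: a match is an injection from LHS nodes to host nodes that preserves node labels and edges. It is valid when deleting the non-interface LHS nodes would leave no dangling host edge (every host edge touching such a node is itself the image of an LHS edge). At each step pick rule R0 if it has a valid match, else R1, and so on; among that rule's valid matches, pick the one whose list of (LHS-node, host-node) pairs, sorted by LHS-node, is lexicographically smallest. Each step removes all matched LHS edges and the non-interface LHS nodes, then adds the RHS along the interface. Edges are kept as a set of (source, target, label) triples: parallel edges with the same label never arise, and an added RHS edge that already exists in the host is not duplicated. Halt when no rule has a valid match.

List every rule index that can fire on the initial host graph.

Answer: [R1]

Derivation:
R0: no valid match — LHS pattern not found
R1: 3 valid matches — {0↦4, 1↦5, 2↦1, 3↦0}, {0↦4, 1↦5, 2↦2, 3↦0}, {0↦4, 1↦5, 2↦3, 3↦0}
R2: no valid match — LHS pattern not found
R3: no valid match — LHS pattern not found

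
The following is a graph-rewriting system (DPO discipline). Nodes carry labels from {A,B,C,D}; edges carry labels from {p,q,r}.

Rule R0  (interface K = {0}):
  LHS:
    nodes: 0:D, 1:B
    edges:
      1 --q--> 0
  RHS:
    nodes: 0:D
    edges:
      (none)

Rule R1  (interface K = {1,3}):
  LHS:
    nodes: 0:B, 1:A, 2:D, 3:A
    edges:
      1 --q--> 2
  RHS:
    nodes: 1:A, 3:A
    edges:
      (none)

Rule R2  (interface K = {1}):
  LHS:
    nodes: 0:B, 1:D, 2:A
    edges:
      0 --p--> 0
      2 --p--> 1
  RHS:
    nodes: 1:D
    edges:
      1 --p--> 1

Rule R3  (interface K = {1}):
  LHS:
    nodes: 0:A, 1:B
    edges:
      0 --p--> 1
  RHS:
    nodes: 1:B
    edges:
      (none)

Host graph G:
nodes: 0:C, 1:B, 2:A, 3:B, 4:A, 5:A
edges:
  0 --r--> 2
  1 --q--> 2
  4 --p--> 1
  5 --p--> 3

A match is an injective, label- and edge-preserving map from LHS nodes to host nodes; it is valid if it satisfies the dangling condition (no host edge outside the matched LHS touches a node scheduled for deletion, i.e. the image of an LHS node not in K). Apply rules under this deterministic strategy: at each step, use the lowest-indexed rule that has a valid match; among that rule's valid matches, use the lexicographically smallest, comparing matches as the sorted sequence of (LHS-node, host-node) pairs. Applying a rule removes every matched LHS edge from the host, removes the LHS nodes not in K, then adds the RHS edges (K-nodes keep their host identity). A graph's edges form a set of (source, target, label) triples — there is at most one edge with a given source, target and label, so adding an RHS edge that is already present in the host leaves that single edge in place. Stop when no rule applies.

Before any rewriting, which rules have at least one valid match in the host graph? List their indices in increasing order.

R0: no valid match — LHS pattern not found
R1: no valid match — LHS pattern not found
R2: no valid match — LHS pattern not found
R3: 2 valid matches — {0↦4, 1↦1}, {0↦5, 1↦3}

Answer: [R3]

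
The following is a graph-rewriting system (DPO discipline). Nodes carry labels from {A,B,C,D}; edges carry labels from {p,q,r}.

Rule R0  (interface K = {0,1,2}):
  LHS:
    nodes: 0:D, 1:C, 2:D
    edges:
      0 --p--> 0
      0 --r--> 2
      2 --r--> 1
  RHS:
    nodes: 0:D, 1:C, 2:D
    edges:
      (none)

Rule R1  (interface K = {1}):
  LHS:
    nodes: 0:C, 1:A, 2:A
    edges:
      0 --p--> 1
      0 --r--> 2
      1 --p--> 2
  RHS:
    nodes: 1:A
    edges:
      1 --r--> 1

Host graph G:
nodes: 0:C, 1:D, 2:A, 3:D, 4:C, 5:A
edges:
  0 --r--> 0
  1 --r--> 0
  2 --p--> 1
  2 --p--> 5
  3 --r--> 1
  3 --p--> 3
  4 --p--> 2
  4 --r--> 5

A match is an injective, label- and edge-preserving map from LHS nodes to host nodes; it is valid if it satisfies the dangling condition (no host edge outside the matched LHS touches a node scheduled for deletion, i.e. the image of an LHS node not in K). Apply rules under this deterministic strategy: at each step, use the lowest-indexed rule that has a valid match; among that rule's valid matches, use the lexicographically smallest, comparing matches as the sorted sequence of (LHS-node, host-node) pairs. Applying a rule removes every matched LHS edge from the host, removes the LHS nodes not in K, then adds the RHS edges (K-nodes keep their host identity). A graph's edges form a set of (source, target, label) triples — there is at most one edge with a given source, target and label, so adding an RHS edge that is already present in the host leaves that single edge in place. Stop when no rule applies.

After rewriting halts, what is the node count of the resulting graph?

initial: |V|=6 |E|=8  E = 0-r->0 1-r->0 2-p->1 2-p->5 3-r->1 3-p->3 4-p->2 4-r->5
step 1: apply R0 at {0↦3, 1↦0, 2↦1}  → |V|=6 |E|=5  E = 0-r->0 2-p->1 2-p->5 4-p->2 4-r->5
step 2: apply R1 at {0↦4, 1↦2, 2↦5}  → |V|=4 |E|=3  E = 0-r->0 2-p->1 2-r->2
halt: no rule applies after step 2
NF nodes: {0:C, 1:D, 2:A, 3:D}

Answer: 4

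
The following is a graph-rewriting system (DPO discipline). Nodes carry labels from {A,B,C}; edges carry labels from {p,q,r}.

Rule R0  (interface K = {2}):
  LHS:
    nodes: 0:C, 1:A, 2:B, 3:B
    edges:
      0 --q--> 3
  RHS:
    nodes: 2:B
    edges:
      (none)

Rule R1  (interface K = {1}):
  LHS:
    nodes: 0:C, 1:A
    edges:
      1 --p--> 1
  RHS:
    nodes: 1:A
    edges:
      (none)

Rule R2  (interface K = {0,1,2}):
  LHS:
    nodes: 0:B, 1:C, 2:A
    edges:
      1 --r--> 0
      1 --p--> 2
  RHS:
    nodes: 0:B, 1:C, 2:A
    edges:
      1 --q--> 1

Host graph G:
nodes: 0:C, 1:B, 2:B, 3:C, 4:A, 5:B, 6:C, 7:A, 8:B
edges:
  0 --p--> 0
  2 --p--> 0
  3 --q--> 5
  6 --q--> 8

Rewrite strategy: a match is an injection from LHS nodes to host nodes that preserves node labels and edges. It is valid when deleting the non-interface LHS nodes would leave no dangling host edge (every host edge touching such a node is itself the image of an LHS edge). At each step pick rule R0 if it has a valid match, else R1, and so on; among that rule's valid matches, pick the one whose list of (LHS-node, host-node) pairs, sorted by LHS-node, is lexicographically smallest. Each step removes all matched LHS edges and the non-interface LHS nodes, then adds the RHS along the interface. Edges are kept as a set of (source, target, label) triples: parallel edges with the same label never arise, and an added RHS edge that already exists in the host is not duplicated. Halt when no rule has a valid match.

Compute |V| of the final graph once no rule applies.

Answer: 3

Steps:
initial: |V|=9 |E|=4  E = 0-p->0 2-p->0 3-q->5 6-q->8
step 1: apply R0 at {0↦3, 1↦4, 2↦1, 3↦5}  → |V|=6 |E|=3  E = 0-p->0 2-p->0 6-q->8
step 2: apply R0 at {0↦6, 1↦7, 2↦1, 3↦8}  → |V|=3 |E|=2  E = 0-p->0 2-p->0
halt: no rule applies after step 2
NF nodes: {0:C, 1:B, 2:B}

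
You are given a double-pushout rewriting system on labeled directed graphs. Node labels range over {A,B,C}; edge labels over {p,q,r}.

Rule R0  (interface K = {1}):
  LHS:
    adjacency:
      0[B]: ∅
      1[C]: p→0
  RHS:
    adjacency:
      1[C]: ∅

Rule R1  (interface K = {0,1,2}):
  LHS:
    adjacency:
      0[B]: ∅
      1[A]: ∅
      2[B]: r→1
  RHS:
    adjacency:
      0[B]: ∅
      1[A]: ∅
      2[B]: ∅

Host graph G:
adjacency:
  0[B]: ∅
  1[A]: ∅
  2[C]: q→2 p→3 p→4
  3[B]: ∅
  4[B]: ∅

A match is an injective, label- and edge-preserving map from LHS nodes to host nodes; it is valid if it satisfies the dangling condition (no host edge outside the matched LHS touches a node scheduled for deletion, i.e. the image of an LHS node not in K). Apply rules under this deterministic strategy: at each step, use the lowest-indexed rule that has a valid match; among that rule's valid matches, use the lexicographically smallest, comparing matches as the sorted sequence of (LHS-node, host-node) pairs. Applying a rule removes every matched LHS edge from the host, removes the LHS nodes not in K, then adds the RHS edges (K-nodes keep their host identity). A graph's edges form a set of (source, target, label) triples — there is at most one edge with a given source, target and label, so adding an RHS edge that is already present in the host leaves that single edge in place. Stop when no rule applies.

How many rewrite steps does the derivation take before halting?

Answer: 2

Derivation:
[0] host  ⇒  5 nodes, 3 edges  {2-q->2 2-p->3 2-p->4}
[1] R0 @ {0↦3, 1↦2}  ⇒  4 nodes, 2 edges  {2-q->2 2-p->4}
[2] R0 @ {0↦4, 1↦2}  ⇒  3 nodes, 1 edges  {2-q->2}
final graph: no rule applies after step 2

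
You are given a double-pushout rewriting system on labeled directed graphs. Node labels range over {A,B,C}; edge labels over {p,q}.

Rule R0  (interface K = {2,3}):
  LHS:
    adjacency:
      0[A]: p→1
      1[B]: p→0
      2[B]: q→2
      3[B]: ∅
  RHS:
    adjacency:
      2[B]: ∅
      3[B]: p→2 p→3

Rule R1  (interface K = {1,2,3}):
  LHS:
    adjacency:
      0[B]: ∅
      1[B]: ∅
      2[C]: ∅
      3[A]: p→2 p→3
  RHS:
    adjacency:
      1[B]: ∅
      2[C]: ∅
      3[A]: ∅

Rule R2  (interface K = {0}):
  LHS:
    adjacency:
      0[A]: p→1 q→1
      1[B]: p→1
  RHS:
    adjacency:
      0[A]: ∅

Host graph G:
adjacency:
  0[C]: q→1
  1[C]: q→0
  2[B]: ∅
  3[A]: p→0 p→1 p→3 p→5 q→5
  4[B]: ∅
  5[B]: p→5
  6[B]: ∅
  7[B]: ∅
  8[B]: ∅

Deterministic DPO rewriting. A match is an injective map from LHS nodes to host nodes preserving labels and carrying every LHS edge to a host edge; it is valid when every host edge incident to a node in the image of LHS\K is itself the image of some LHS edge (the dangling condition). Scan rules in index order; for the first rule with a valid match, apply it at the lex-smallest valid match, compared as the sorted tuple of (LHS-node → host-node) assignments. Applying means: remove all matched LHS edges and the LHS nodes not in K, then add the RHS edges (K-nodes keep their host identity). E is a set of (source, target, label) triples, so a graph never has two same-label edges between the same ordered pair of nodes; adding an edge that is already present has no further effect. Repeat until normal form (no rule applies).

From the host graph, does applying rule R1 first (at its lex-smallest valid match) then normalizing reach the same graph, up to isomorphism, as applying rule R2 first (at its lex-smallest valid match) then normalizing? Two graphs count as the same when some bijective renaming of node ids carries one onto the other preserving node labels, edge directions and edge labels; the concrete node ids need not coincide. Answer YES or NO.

Answer: YES

Derivation:
branch R1-first: apply at {0↦2, 1↦4, 2↦0, 3↦3} → |E|=6, then 1 more step(s) → NF |V|=7 |E|=3 V={0:C, 1:C, 3:A, 4:B, 6:B, 7:B, 8:B} E=0-q->1 1-q->0 3-p->1
branch R2-first: apply at {0↦3, 1↦5} → |E|=5, then 1 more step(s) → NF |V|=7 |E|=3 V={0:C, 1:C, 3:A, 4:B, 6:B, 7:B, 8:B} E=0-q->1 1-q->0 3-p->1
graphs isomorphic (equal up to label-preserving node renaming)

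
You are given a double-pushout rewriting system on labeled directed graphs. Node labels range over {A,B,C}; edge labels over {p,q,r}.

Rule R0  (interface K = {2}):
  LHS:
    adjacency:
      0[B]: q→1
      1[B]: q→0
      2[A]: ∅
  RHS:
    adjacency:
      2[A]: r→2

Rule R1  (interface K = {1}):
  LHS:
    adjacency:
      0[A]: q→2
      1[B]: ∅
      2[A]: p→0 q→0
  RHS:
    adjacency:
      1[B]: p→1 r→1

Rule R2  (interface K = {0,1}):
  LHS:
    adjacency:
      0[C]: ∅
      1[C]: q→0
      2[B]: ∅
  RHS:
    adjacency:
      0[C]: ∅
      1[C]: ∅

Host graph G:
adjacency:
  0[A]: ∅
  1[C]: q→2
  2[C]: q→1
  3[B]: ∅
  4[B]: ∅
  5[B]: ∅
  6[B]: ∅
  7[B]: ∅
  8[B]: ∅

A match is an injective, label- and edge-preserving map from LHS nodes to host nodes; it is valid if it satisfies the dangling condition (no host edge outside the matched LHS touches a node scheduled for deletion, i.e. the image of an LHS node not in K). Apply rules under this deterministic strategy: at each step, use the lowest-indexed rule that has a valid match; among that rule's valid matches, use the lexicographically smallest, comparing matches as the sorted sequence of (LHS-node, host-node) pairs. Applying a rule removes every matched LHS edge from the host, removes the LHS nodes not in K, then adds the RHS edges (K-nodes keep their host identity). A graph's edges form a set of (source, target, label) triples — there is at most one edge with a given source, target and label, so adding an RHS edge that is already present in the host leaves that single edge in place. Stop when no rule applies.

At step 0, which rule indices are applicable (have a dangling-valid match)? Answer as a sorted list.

Answer: [R2]

Rewrite trace:
R0: no valid match — LHS pattern not found
R1: no valid match — LHS pattern not found
R2: 12 valid matches — {0↦1, 1↦2, 2↦3}, {0↦1, 1↦2, 2↦4}, {0↦1, 1↦2, 2↦5} (+9 more)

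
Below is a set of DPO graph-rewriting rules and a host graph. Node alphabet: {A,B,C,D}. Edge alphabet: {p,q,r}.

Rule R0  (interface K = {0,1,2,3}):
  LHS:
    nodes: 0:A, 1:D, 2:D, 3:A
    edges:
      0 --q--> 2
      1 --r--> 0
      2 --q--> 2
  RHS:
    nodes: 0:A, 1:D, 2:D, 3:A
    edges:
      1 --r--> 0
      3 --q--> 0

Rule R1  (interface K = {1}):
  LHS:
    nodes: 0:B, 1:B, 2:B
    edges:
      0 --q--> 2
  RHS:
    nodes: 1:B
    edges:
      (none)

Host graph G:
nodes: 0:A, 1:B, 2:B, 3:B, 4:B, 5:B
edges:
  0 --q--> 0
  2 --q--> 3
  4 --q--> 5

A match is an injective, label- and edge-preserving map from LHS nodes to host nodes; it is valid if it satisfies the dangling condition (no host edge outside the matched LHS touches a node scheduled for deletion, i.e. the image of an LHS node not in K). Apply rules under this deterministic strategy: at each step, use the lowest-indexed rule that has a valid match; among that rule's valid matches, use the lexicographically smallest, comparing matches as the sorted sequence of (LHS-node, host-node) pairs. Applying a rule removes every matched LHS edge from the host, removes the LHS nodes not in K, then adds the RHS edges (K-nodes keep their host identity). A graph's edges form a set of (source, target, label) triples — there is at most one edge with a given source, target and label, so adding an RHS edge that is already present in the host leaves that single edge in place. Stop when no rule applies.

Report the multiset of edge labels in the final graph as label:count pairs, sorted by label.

Answer: q:1

Derivation:
start.  V:6 E:3  edges: 0-q->0 2-q->3 4-q->5
1. fire R1 via {0↦2, 1↦1, 2↦3}  →  V:4 E:2  edges: 0-q->0 4-q->5
2. fire R1 via {0↦4, 1↦1, 2↦5}  →  V:2 E:1  edges: 0-q->0
final graph: no rule applies after step 2
NF edges: [(0, 0, 'q')]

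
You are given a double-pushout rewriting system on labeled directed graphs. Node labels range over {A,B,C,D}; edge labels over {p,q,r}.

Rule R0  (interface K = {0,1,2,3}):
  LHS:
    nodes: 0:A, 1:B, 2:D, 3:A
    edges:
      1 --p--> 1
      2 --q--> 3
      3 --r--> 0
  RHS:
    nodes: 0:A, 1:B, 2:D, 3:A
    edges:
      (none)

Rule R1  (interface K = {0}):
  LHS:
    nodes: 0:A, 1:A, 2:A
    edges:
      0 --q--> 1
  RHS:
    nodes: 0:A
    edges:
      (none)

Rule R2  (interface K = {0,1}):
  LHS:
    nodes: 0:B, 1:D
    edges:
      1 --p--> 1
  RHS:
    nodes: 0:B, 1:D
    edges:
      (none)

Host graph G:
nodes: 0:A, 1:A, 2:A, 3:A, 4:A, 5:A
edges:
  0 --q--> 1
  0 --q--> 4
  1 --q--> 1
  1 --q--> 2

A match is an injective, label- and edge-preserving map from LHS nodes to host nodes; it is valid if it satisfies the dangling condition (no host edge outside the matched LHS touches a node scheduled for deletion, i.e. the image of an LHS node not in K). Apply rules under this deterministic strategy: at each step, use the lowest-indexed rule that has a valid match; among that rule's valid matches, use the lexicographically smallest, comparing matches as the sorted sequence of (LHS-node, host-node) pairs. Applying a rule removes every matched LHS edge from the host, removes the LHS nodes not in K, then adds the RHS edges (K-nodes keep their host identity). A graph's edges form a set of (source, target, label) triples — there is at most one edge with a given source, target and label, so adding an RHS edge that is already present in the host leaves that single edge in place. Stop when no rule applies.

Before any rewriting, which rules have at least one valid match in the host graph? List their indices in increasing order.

Answer: [R1]

Rewrite trace:
R0: no valid match — LHS pattern not found
R1: 4 valid matches — {0↦0, 1↦4, 2↦3}, {0↦0, 1↦4, 2↦5}, {0↦1, 1↦2, 2↦3} (+1 more)
R2: no valid match — LHS pattern not found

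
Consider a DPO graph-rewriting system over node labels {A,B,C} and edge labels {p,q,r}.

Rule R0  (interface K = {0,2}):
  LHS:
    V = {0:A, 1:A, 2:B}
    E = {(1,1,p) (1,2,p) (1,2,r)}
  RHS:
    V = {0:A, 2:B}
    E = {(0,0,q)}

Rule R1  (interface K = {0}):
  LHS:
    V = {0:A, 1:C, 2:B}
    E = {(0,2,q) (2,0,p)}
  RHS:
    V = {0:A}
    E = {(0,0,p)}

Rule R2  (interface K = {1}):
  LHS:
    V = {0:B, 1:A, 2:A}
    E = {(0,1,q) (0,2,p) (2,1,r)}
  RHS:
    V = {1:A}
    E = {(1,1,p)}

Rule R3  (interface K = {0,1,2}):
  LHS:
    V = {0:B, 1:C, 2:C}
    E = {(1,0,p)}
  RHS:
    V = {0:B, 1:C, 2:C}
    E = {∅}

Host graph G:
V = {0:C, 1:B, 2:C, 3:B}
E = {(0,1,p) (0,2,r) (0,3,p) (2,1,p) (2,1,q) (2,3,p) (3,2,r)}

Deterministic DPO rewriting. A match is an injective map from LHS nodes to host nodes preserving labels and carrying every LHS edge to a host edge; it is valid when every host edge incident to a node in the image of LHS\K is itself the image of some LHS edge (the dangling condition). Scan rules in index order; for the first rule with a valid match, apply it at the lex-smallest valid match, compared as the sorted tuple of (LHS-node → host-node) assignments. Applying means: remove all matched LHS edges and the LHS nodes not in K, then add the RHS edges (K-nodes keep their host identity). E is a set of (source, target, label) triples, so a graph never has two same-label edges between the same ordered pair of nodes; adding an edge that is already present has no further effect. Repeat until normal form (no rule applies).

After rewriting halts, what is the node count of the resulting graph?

Answer: 4

Steps:
[0] host  ⇒  4 nodes, 7 edges  {0-p->1 0-r->2 0-p->3 2-p->1 2-q->1 2-p->3 3-r->2}
[1] R3 @ {0↦1, 1↦0, 2↦2}  ⇒  4 nodes, 6 edges  {0-r->2 0-p->3 2-p->1 2-q->1 2-p->3 3-r->2}
[2] R3 @ {0↦1, 1↦2, 2↦0}  ⇒  4 nodes, 5 edges  {0-r->2 0-p->3 2-q->1 2-p->3 3-r->2}
[3] R3 @ {0↦3, 1↦0, 2↦2}  ⇒  4 nodes, 4 edges  {0-r->2 2-q->1 2-p->3 3-r->2}
[4] R3 @ {0↦3, 1↦2, 2↦0}  ⇒  4 nodes, 3 edges  {0-r->2 2-q->1 3-r->2}
final graph: no rule applies after step 4
NF nodes: {0:C, 1:B, 2:C, 3:B}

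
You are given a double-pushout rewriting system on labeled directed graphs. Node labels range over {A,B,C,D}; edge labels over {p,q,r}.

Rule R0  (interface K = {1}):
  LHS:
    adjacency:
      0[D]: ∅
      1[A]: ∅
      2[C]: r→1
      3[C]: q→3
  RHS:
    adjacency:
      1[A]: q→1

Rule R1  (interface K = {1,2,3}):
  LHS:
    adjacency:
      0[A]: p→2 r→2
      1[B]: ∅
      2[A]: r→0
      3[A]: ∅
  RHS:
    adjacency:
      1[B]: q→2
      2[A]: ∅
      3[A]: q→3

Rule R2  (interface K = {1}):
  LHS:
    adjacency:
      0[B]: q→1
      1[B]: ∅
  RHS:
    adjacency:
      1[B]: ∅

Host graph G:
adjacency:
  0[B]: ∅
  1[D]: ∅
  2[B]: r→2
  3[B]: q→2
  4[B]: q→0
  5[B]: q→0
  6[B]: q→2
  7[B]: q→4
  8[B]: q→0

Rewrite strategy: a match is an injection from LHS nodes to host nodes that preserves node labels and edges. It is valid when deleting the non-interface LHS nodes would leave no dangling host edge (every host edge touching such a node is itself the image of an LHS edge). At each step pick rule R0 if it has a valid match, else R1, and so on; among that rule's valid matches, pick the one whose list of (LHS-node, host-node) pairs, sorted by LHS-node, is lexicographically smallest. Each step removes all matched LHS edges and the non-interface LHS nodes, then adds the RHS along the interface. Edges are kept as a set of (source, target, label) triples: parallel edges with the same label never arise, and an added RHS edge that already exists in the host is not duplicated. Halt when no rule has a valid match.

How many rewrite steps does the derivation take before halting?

Answer: 6

Rewrite trace:
[0] host  ⇒  9 nodes, 7 edges  {2-r->2 3-q->2 4-q->0 5-q->0 6-q->2 7-q->4 8-q->0}
[1] R2 @ {0↦3, 1↦2}  ⇒  8 nodes, 6 edges  {2-r->2 4-q->0 5-q->0 6-q->2 7-q->4 8-q->0}
[2] R2 @ {0↦5, 1↦0}  ⇒  7 nodes, 5 edges  {2-r->2 4-q->0 6-q->2 7-q->4 8-q->0}
[3] R2 @ {0↦6, 1↦2}  ⇒  6 nodes, 4 edges  {2-r->2 4-q->0 7-q->4 8-q->0}
[4] R2 @ {0↦7, 1↦4}  ⇒  5 nodes, 3 edges  {2-r->2 4-q->0 8-q->0}
[5] R2 @ {0↦4, 1↦0}  ⇒  4 nodes, 2 edges  {2-r->2 8-q->0}
[6] R2 @ {0↦8, 1↦0}  ⇒  3 nodes, 1 edges  {2-r->2}
final graph: no rule applies after step 6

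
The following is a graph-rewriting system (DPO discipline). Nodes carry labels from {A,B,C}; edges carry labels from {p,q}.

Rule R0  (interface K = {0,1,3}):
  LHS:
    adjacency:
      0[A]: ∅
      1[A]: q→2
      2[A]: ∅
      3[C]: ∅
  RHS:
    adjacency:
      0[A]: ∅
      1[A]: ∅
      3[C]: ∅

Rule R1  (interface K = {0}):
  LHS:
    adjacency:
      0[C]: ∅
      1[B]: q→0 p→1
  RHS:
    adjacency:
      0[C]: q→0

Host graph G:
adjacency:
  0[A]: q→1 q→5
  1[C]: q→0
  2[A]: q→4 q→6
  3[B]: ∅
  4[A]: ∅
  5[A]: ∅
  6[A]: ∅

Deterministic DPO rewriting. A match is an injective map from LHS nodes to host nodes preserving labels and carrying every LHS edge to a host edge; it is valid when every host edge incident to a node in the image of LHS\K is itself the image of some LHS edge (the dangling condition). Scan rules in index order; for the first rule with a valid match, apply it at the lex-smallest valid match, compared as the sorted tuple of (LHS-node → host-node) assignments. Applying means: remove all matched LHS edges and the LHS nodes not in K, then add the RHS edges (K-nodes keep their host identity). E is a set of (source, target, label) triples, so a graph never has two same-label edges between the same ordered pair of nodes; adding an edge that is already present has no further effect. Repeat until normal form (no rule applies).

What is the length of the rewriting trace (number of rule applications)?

start.  V:7 E:5  edges: 0-q->1 0-q->5 1-q->0 2-q->4 2-q->6
1. fire R0 via {0↦0, 1↦2, 2↦4, 3↦1}  →  V:6 E:4  edges: 0-q->1 0-q->5 1-q->0 2-q->6
2. fire R0 via {0↦0, 1↦2, 2↦6, 3↦1}  →  V:5 E:3  edges: 0-q->1 0-q->5 1-q->0
3. fire R0 via {0↦2, 1↦0, 2↦5, 3↦1}  →  V:4 E:2  edges: 0-q->1 1-q->0
normal form: no rule applies after step 3

Answer: 3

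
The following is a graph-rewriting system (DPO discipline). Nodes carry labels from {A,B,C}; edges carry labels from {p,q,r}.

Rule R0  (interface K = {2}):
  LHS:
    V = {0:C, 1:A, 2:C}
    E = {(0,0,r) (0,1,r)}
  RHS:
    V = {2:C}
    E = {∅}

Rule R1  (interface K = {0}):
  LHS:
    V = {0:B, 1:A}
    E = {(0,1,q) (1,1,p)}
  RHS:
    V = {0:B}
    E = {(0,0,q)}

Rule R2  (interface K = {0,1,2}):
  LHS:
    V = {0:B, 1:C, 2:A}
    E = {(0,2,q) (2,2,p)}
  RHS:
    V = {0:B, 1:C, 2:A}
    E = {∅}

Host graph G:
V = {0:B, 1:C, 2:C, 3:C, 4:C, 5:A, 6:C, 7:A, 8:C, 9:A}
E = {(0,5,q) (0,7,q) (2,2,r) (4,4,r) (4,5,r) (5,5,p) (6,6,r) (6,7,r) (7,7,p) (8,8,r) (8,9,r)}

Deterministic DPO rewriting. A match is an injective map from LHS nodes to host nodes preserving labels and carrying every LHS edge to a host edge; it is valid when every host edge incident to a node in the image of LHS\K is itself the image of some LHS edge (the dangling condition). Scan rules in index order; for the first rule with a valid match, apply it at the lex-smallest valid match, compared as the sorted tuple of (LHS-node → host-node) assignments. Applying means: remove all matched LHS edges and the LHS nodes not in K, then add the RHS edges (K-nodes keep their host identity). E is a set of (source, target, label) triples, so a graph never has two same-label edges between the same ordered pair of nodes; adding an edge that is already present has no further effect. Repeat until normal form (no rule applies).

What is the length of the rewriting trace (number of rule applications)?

Answer: 5

Steps:
initial: |V|=10 |E|=11  E = 0-q->5 0-q->7 2-r->2 4-r->4 4-r->5 5-p->5 6-r->6 6-r->7 7-p->7 8-r->8 8-r->9
step 1: apply R0 at {0↦8, 1↦9, 2↦1}  → |V|=8 |E|=9  E = 0-q->5 0-q->7 2-r->2 4-r->4 4-r->5 5-p->5 6-r->6 6-r->7 7-p->7
step 2: apply R2 at {0↦0, 1↦1, 2↦5}  → |V|=8 |E|=7  E = 0-q->7 2-r->2 4-r->4 4-r->5 6-r->6 6-r->7 7-p->7
step 3: apply R0 at {0↦4, 1↦5, 2↦1}  → |V|=6 |E|=5  E = 0-q->7 2-r->2 6-r->6 6-r->7 7-p->7
step 4: apply R2 at {0↦0, 1↦1, 2↦7}  → |V|=6 |E|=3  E = 2-r->2 6-r->6 6-r->7
step 5: apply R0 at {0↦6, 1↦7, 2↦1}  → |V|=4 |E|=1  E = 2-r->2
halt: no rule applies after step 5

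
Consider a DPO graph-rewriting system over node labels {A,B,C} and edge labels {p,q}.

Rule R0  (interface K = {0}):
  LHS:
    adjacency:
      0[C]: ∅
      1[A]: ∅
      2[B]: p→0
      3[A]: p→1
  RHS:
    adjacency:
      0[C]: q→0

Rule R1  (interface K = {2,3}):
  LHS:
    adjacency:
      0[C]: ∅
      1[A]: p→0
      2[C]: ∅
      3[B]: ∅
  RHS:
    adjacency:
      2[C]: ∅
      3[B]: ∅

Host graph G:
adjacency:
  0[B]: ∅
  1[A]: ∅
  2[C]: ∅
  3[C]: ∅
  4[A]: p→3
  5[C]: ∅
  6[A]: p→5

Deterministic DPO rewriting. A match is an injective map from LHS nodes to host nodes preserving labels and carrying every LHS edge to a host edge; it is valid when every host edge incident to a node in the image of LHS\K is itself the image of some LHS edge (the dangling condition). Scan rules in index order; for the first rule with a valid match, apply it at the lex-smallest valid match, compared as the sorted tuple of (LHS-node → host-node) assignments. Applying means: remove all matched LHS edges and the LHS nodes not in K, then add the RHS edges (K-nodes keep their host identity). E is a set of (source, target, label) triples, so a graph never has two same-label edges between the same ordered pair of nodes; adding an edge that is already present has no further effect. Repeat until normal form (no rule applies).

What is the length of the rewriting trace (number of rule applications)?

Answer: 2

Derivation:
start.  V:7 E:2  edges: 4-p->3 6-p->5
1. fire R1 via {0↦3, 1↦4, 2↦2, 3↦0}  →  V:5 E:1  edges: 6-p->5
2. fire R1 via {0↦5, 1↦6, 2↦2, 3↦0}  →  V:3 E:0  edges: ∅
final graph: no rule applies after step 2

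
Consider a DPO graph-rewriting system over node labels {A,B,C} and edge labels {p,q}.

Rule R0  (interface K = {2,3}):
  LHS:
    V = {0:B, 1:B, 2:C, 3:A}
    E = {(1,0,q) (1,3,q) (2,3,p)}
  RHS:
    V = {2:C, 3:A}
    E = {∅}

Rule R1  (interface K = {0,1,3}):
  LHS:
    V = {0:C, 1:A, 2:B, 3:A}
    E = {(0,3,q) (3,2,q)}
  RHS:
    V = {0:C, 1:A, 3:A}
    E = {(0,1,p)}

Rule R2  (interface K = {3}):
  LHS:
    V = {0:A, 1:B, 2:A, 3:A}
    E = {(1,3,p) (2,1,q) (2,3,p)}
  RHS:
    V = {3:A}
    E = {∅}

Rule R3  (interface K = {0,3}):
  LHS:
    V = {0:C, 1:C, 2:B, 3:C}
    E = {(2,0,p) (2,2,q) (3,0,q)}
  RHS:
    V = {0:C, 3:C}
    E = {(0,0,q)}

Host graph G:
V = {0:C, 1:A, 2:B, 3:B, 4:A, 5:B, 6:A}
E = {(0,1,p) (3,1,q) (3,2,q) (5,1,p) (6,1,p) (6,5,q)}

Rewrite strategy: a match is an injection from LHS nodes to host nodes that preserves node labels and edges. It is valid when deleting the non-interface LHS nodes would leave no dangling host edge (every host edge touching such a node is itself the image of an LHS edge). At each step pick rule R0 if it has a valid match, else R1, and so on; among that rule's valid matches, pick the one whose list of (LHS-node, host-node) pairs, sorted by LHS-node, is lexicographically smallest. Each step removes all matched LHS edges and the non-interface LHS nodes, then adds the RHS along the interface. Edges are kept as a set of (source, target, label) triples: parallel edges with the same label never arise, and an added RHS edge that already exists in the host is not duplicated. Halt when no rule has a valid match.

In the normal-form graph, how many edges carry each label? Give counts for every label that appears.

Answer: (no edges)

Steps:
start.  V:7 E:6  edges: 0-p->1 3-q->1 3-q->2 5-p->1 6-p->1 6-q->5
1. fire R0 via {0↦2, 1↦3, 2↦0, 3↦1}  →  V:5 E:3  edges: 5-p->1 6-p->1 6-q->5
2. fire R2 via {0↦4, 1↦5, 2↦6, 3↦1}  →  V:2 E:0  edges: ∅
normal form: no rule applies after step 2
NF edges: []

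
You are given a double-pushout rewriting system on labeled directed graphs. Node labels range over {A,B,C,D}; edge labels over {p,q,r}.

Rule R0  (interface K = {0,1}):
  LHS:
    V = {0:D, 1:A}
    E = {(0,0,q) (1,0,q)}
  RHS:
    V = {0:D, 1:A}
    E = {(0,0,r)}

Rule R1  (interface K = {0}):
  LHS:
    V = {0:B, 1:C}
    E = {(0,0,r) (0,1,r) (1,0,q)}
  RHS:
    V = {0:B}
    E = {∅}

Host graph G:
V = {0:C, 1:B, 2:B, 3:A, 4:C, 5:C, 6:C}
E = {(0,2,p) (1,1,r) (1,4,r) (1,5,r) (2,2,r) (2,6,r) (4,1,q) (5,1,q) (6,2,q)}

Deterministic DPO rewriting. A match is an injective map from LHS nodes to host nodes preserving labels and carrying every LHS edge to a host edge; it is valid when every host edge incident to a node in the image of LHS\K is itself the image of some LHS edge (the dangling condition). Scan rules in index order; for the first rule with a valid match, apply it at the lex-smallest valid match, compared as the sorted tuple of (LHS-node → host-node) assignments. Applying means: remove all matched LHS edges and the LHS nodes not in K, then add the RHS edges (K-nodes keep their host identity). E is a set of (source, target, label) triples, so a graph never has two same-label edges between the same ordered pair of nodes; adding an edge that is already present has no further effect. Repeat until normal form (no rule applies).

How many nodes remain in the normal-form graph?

initial: |V|=7 |E|=9  E = 0-p->2 1-r->1 1-r->4 1-r->5 2-r->2 2-r->6 4-q->1 5-q->1 6-q->2
step 1: apply R1 at {0↦1, 1↦4}  → |V|=6 |E|=6  E = 0-p->2 1-r->5 2-r->2 2-r->6 5-q->1 6-q->2
step 2: apply R1 at {0↦2, 1↦6}  → |V|=5 |E|=3  E = 0-p->2 1-r->5 5-q->1
halt: no rule applies after step 2
NF nodes: {0:C, 1:B, 2:B, 3:A, 5:C}

Answer: 5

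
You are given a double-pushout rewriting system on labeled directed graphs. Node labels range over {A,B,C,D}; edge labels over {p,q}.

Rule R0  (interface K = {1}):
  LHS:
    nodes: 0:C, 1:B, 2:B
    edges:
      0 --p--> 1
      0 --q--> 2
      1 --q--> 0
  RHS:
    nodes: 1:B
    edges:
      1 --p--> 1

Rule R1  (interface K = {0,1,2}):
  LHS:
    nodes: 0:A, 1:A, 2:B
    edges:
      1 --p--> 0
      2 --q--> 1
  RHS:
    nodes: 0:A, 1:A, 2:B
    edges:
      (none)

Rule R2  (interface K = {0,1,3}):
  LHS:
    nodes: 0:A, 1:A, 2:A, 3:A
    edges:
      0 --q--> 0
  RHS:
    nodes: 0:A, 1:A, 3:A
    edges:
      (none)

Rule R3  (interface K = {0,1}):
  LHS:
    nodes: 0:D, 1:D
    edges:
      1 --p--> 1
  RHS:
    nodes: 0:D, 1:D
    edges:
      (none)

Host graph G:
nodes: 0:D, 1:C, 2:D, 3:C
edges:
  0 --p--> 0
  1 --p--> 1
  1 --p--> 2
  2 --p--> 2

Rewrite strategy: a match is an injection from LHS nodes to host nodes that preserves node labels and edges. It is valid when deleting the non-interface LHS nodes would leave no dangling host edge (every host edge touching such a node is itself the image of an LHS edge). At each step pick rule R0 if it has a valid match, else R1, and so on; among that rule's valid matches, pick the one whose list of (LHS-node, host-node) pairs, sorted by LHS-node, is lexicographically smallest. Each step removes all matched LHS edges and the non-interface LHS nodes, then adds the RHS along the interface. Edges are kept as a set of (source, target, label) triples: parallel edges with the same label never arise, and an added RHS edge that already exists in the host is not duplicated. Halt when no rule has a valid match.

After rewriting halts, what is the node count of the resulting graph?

Answer: 4

Rewrite trace:
[0] host  ⇒  4 nodes, 4 edges  {0-p->0 1-p->1 1-p->2 2-p->2}
[1] R3 @ {0↦0, 1↦2}  ⇒  4 nodes, 3 edges  {0-p->0 1-p->1 1-p->2}
[2] R3 @ {0↦2, 1↦0}  ⇒  4 nodes, 2 edges  {1-p->1 1-p->2}
normal form: no rule applies after step 2
NF nodes: {0:D, 1:C, 2:D, 3:C}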